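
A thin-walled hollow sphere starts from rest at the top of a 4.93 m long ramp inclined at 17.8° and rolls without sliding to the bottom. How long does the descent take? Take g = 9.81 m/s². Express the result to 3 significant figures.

t ≈ 2.34 s

With I = (2/3)MR², the ratio k = I/(MR²) is 2/3.
Along the incline Mg sinθ − f = Ma, and torque about the center fR = Iα = kMR²(a/R) gives f = kMa.
Hence a = g sinθ/(1+k) = 9.81×sin17.8°/1.667 = 1.799 m/s².
With constant a from rest, t = √(2L/a) = √(2·4.93/1.799) ≈ 2.34 s.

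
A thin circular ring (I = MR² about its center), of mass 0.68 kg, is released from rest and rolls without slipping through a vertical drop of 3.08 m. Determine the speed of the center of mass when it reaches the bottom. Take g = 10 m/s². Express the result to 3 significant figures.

v ≈ 5.55 m/s

With I = MR², the ratio k = I/(MR²) is 1.
Rolling without slipping gives ω = v/R, so the total kinetic energy is ½Mv² + ½Iω² = ½(1+k)Mv² = Mv².
Setting Mgh = Mv² gives v = √(2gh/(1+k)) = √(2·10·3.08/2) ≈ 5.55 m/s.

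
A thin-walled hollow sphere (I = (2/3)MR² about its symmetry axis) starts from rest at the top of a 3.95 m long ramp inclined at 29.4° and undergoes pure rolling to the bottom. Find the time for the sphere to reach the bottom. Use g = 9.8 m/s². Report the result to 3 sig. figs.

The moment of inertia is (2/3)MR², giving k ≡ I/(MR²) = 2/3.
Translational: Mg sinθ − f = Ma. Rotational about the CM: fR = Iα = kMRa, so f = kMa.
Hence a = g sinθ/(1+k) = 9.8×sin29.4°/1.667 = 2.887 m/s².
Starting from rest, L = ½at², so t = √(2L/a) = √(2×3.95/2.887) ≈ 1.65 s.

t ≈ 1.65 s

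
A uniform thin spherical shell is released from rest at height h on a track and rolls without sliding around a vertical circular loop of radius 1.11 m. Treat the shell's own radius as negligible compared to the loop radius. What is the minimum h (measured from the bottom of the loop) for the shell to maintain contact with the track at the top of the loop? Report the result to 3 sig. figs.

Here I = (2/3)MR², so the shape factor k = I/(MR²) = 2/3.
At the top, contact is just lost when gravity alone supplies the centripetal force: Mg = Mv_top²/r, i.e. v_top² = gr.
With ω = v/R, the kinetic energy at speed v is ½(1+k)Mv² = (5/6)Mv².
Energy conservation from release (height h) to the top (height 2r): Mgh = Mg(2r) + (5/6)M·gr.
Thus h_min = 2r + (1+k)r/2 = r(2 + 1.667/2) = 1.11 × 2.833 ≈ 3.15 m.

h_min ≈ 3.15 m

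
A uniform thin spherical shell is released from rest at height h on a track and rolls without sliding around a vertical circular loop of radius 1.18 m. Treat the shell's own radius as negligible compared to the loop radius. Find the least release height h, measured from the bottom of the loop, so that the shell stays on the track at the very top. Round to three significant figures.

h_min ≈ 3.34 m

Here I = (2/3)MR², so the shape factor k = I/(MR²) = 2/3.
At the top of the loop, the minimum-contact condition is Mg = Mv_top²/r, so v_top² = gr.
With ω = v/R, the kinetic energy at speed v is ½(1+k)Mv² = (5/6)Mv².
Energy conservation from release (height h) to the top (height 2r): Mgh = Mg(2r) + (5/6)M·gr.
Thus h_min = 2r + (1+k)r/2 = r(2 + 1.667/2) = 1.18 × 2.833 ≈ 3.34 m.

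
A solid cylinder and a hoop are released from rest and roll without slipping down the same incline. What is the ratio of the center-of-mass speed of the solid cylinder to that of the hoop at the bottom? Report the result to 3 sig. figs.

v_ratio ≈ 1.15

Each satisfies Mgh = ½(1+k)Mv² with k = I/(MR²), so v ∝ 1/√(1+k).
For the solid cylinder k = 0.5; for the hoop k = 1.
v₁/v₂ = √((1+k₂)/(1+k₁)) = √(2/1.5) ≈ 1.15.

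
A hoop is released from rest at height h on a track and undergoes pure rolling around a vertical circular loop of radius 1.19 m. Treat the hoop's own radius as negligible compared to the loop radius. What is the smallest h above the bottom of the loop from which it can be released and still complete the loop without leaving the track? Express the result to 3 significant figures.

For this body I = MR², i.e. k = I/(MR²) = 1.
At the top of the loop, the minimum-contact condition is Mg = Mv_top²/r, so v_top² = gr.
With ω = v/R, the kinetic energy at speed v is ½(1+k)Mv² = Mv².
Energy conservation from release (height h) to the top (height 2r): Mgh = Mg(2r) + M·gr.
Thus h_min = 2r + (1+k)r/2 = r(2 + 2/2) = 1.19 × 3 ≈ 3.57 m.

h_min ≈ 3.57 m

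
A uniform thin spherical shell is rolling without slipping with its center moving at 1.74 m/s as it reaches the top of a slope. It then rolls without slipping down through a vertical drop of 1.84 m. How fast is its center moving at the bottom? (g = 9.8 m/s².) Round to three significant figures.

v ≈ 4.97 m/s

Here I = (2/3)MR², so the shape factor k = I/(MR²) = 2/3.
Rolling without slipping gives ω = v/R, so the total kinetic energy is ½Mv² + ½Iω² = ½(1+k)Mv² = (5/6)Mv².
Energy conservation: (5/6)Mv₀² + Mgh = (5/6)Mv², so v² = v₀² + 2gh/(1+k).
v = √(1.74² + 2×9.8×1.84/1.667) = √24.67 ≈ 4.97 m/s.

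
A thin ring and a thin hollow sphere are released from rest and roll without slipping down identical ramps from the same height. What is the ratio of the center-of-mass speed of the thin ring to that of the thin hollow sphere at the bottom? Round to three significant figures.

Each satisfies Mgh = ½(1+k)Mv² with k = I/(MR²), so v ∝ 1/√(1+k).
For the thin ring k = 1; for the thin hollow sphere k = 2/3.
v₁/v₂ = √((1+k₂)/(1+k₁)) = √(1.667/2) ≈ 0.913.

v_ratio ≈ 0.913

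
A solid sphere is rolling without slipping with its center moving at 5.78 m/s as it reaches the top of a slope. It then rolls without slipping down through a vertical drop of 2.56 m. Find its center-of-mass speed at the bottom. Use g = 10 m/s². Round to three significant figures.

v ≈ 8.37 m/s

Here I = (2/5)MR², so the shape factor k = I/(MR²) = 0.4.
The rolling condition ω = v/R makes the rotational term ½I(v/R)² = ½kMv², so KE_total = ½(1+k)Mv² = (7/10)Mv².
Conserving energy between top and bottom: (7/10)Mv² = (7/10)Mv₀² + Mgh, hence v² = v₀² + 2gh/(1+k).
v = √(5.78² + 2×10×2.56/1.4) = √69.98 ≈ 8.37 m/s.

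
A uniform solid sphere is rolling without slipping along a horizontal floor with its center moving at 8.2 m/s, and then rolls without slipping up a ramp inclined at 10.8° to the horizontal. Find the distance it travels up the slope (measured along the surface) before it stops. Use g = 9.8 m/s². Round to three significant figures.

d ≈ 25.6 m

Here I = (2/5)MR², so the shape factor k = I/(MR²) = 0.4.
The rolling condition ω = v/R makes the rotational term ½I(v/R)² = ½kMv², so KE_total = ½(1+k)Mv² = (7/10)Mv².
Setting this equal to Mgh gives the vertical rise h = (1+k)v₀²/(2g) = 1.4×8.2²/(2×9.8) = 4.803 m.
Along the incline, d = h/sinθ = 4.803/sin10.8° ≈ 25.6 m.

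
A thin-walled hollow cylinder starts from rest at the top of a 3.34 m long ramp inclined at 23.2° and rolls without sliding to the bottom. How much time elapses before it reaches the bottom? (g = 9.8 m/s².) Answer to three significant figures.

With I = MR², the ratio k = I/(MR²) is 1.
Translational: Mg sinθ − f = Ma. Rotational about the CM: fR = Iα = kMRa, so f = kMa.
Hence a = g sinθ/(1+k) = 9.8×sin23.2°/2 = 1.93 m/s².
Starting from rest, L = ½at², so t = √(2L/a) = √(2×3.34/1.93) ≈ 1.86 s.

t ≈ 1.86 s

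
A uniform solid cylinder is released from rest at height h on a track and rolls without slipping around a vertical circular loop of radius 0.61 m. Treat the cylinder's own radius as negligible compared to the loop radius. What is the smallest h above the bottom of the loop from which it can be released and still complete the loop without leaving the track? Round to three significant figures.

For this body I = (1/2)MR², i.e. k = I/(MR²) = 0.5.
At the top, contact is just lost when gravity alone supplies the centripetal force: Mg = Mv_top²/r, i.e. v_top² = gr.
With ω = v/R, the kinetic energy at speed v is ½(1+k)Mv² = (3/4)Mv².
Energy conservation from release (height h) to the top (height 2r): Mgh = Mg(2r) + (3/4)M·gr.
Thus h_min = 2r + (1+k)r/2 = r(2 + 1.5/2) = 0.61 × 2.75 ≈ 1.68 m.

h_min ≈ 1.68 m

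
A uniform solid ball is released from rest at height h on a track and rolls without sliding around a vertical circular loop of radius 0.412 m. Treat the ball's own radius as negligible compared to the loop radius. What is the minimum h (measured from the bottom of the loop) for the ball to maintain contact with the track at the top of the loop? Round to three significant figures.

h_min ≈ 1.11 m

The moment of inertia is (2/5)MR², giving k ≡ I/(MR²) = 0.4.
At the top, contact is just lost when gravity alone supplies the centripetal force: Mg = Mv_top²/r, i.e. v_top² = gr.
With ω = v/R, the kinetic energy at speed v is ½(1+k)Mv² = (7/10)Mv².
Energy conservation from release (height h) to the top (height 2r): Mgh = Mg(2r) + (7/10)M·gr.
Thus h_min = 2r + (1+k)r/2 = r(2 + 1.4/2) = 0.412 × 2.7 ≈ 1.11 m.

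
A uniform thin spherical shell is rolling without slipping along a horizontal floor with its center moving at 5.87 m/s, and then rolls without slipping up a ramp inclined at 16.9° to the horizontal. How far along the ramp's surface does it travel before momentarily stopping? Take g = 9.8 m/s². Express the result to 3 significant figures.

The moment of inertia is (2/3)MR², giving k ≡ I/(MR²) = 2/3.
Since it rolls without slipping, ω = v/R and KE = ½Mv² + ½Iω² = ½(1+k)Mv² = (5/6)Mv².
Setting this equal to Mgh gives the vertical rise h = (1+k)v₀²/(2g) = 1.667×5.87²/(2×9.8) = 2.93 m.
The distance along the slope is d = h/sinθ = 2.93/sin16.9° ≈ 10.1 m.

d ≈ 10.1 m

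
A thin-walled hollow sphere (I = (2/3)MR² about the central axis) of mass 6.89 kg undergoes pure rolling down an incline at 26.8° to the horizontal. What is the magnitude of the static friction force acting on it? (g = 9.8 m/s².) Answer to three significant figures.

The moment of inertia is (2/3)MR², giving k ≡ I/(MR²) = 2/3.
Translational: Mg sinθ − f = Ma. Rotational about the CM: fR = Iα = kMRa, so f = kMa.
Combining, a = g sinθ/(1+k) and f = kMa = kMg sinθ/(1+k).
f = (2/3) × 6.89 × 9.8 × sin26.8° / 1.667 ≈ 12.2 N.

f ≈ 12.2 N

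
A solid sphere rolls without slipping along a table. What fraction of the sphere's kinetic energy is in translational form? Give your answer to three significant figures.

fraction ≈ 0.714

For this body I = (2/5)MR², i.e. k = I/(MR²) = 0.4.
With ω = v/R, KE_trans = ½Mv² and KE_rot = ½Iω² = ½kMv², so KE_total = ½(1+k)Mv².
The translational fraction is therefore 1/(1+k) = 1/1.4 ≈ 0.714.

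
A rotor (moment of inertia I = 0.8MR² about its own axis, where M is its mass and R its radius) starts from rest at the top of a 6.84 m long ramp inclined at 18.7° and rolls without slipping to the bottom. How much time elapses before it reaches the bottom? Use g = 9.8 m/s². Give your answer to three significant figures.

t ≈ 2.80 s

With I = 0.8MR², the ratio k = I/(MR²) is 0.8.
Translational: Mg sinθ − f = Ma. Rotational about the CM: fR = Iα = kMRa, so f = kMa.
Hence a = g sinθ/(1+k) = 9.8×sin18.7°/1.8 = 1.746 m/s².
With constant a from rest, t = √(2L/a) = √(2·6.84/1.746) ≈ 2.80 s.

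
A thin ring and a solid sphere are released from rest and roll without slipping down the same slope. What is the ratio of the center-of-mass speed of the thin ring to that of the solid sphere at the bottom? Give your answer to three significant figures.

v_ratio ≈ 0.837

Each satisfies Mgh = ½(1+k)Mv² with k = I/(MR²), so v ∝ 1/√(1+k).
For the thin ring k = 1; for the solid sphere k = 0.4.
v₁/v₂ = √((1+k₂)/(1+k₁)) = √(1.4/2) ≈ 0.837.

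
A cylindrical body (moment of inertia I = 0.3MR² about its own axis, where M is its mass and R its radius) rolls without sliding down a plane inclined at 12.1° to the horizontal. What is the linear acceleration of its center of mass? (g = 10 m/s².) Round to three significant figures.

The moment of inertia is 0.3MR², giving k ≡ I/(MR²) = 0.3.
Newton's second law down the slope: Mg sinθ − f = Ma. The torque equation fR = Iα (with α = a/R) gives f = kMa.
Eliminating f: Mg sinθ = (1+k)Ma, so a = g sinθ/(1+k) = 10 × sin12.1° / 1.3 ≈ 1.61 m/s².

a ≈ 1.61 m/s²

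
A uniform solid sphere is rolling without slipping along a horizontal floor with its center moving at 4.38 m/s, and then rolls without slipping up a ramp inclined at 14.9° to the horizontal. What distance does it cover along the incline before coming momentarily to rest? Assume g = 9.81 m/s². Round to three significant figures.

d ≈ 5.32 m

The moment of inertia is (2/5)MR², giving k ≡ I/(MR²) = 0.4.
The rolling condition ω = v/R makes the rotational term ½I(v/R)² = ½kMv², so KE_total = ½(1+k)Mv² = (7/10)Mv².
Setting this equal to Mgh gives the vertical rise h = (1+k)v₀²/(2g) = 1.4×4.38²/(2×9.81) = 1.369 m.
The distance along the slope is d = h/sinθ = 1.369/sin14.9° ≈ 5.32 m.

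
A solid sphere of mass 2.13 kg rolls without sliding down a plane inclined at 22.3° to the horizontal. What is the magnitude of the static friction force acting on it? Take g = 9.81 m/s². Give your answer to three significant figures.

For this body I = (2/5)MR², i.e. k = I/(MR²) = 0.4.
Translational: Mg sinθ − f = Ma. Rotational about the CM: fR = Iα = kMRa, so f = kMa.
Combining, a = g sinθ/(1+k) and f = kMa = kMg sinθ/(1+k).
f = 0.4 × 2.13 × 9.81 × sin22.3° / 1.4 ≈ 2.27 N.

f ≈ 2.27 N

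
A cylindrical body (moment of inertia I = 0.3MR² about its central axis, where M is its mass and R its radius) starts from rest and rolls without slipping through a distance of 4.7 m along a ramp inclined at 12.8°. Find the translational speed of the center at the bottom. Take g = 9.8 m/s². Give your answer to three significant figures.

v ≈ 3.96 m/s

The moment of inertia is 0.3MR², giving k ≡ I/(MR²) = 0.3.
Pure rolling means v = ωR; then KE = ½Mv² + ½I(v/R)² = ½(1+k)Mv² = (13/20)Mv².
The vertical drop is h = L sinθ = 4.7 × sin12.8° = 1.041 m.
Energy conservation: Mgh = (13/20)Mv², so v = √(2gh/(1+k)) = √(2 × 9.8 × 1.041 / 1.3) ≈ 3.96 m/s.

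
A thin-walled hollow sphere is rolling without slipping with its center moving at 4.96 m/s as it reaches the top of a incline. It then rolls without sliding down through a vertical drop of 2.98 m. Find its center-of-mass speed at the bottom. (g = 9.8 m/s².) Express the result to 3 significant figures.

With I = (2/3)MR², the ratio k = I/(MR²) is 2/3.
Rolling without slipping gives ω = v/R, so the total kinetic energy is ½Mv² + ½Iω² = ½(1+k)Mv² = (5/6)Mv².
Energy conservation: (5/6)Mv₀² + Mgh = (5/6)Mv², so v² = v₀² + 2gh/(1+k).
v = √(4.96² + 2×9.8×2.98/1.667) = √59.65 ≈ 7.72 m/s.

v ≈ 7.72 m/s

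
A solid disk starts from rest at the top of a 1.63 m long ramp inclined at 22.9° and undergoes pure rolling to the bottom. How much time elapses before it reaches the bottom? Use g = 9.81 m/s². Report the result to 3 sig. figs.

t ≈ 1.13 s

For this body I = (1/2)MR², i.e. k = I/(MR²) = 0.5.
Newton's second law down the slope: Mg sinθ − f = Ma. The torque equation fR = Iα (with α = a/R) gives f = kMa.
Hence a = g sinθ/(1+k) = 9.81×sin22.9°/1.5 = 2.545 m/s².
With constant a from rest, t = √(2L/a) = √(2·1.63/2.545) ≈ 1.13 s.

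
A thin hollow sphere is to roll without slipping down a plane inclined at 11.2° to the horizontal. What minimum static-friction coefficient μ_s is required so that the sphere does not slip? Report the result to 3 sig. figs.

μ_min ≈ 0.0792

Here I = (2/3)MR², so the shape factor k = I/(MR²) = 2/3.
Newton's second law down the slope: Mg sinθ − f = Ma. The torque equation fR = Iα (with α = a/R) gives f = kMa.
These give a = g sinθ/(1+k) and the required friction f = kMg sinθ/(1+k).
The normal force is N = Mg cosθ, so μ_min = f/N = k tanθ/(1+k).
μ_min = (2/3) × tan11.2° / 1.667 ≈ 0.0792.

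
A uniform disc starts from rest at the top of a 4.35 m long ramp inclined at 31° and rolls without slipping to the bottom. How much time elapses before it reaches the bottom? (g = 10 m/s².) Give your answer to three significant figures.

Here I = (1/2)MR², so the shape factor k = I/(MR²) = 0.5.
Translational: Mg sinθ − f = Ma. Rotational about the CM: fR = Iα = kMRa, so f = kMa.
Hence a = g sinθ/(1+k) = 10×sin31°/1.5 = 3.434 m/s².
With constant a from rest, t = √(2L/a) = √(2·4.35/3.434) ≈ 1.59 s.

t ≈ 1.59 s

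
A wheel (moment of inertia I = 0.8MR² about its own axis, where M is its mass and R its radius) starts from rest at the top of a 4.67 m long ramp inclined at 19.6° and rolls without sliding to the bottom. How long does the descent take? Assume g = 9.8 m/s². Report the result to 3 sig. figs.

With I = 0.8MR², the ratio k = I/(MR²) is 0.8.
Newton's second law down the slope: Mg sinθ − f = Ma. The torque equation fR = Iα (with α = a/R) gives f = kMa.
Hence a = g sinθ/(1+k) = 9.8×sin19.6°/1.8 = 1.826 m/s².
With constant a from rest, t = √(2L/a) = √(2·4.67/1.826) ≈ 2.26 s.

t ≈ 2.26 s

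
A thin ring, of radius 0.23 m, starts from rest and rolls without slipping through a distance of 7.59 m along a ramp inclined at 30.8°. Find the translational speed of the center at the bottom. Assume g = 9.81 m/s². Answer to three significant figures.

Here I = MR², so the shape factor k = I/(MR²) = 1.
Pure rolling means v = ωR; then KE = ½Mv² + ½I(v/R)² = ½(1+k)Mv² = Mv².
The vertical drop is h = L sinθ = 7.59 × sin30.8° = 3.886 m.
Energy conservation: Mgh = Mv², so v = √(2gh/(1+k)) = √(2 × 9.81 × 3.886 / 2) ≈ 6.17 m/s.

v ≈ 6.17 m/s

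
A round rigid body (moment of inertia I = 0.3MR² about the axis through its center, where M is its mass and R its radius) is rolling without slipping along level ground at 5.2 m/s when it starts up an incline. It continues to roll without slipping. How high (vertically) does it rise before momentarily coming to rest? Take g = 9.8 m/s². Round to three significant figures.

h ≈ 1.79 m

The moment of inertia is 0.3MR², giving k ≡ I/(MR²) = 0.3.
Since it rolls without slipping, ω = v/R and KE = ½Mv² + ½Iω² = ½(1+k)Mv² = (13/20)Mv².
All of this converts to potential energy at the highest point: (13/20)Mv₀² = Mgh.
Thus h = (1+k)v₀²/(2g) = 1.3 × 5.2² / (2 × 9.8) ≈ 1.79 m.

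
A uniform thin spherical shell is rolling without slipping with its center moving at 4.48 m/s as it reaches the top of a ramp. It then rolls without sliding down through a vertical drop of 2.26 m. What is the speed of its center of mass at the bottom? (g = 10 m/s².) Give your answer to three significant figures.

Here I = (2/3)MR², so the shape factor k = I/(MR²) = 2/3.
Rolling without slipping gives ω = v/R, so the total kinetic energy is ½Mv² + ½Iω² = ½(1+k)Mv² = (5/6)Mv².
Conserving energy between top and bottom: (5/6)Mv² = (5/6)Mv₀² + Mgh, hence v² = v₀² + 2gh/(1+k).
v = √(4.48² + 2×10×2.26/1.667) = √47.19 ≈ 6.87 m/s.

v ≈ 6.87 m/s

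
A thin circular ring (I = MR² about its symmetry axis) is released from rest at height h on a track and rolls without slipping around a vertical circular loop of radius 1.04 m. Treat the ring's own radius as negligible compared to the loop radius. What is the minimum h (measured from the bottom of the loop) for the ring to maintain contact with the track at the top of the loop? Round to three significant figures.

h_min ≈ 3.12 m

Here I = MR², so the shape factor k = I/(MR²) = 1.
At the top of the loop, the minimum-contact condition is Mg = Mv_top²/r, so v_top² = gr.
With ω = v/R, the kinetic energy at speed v is ½(1+k)Mv² = Mv².
Energy conservation from release (height h) to the top (height 2r): Mgh = Mg(2r) + M·gr.
Thus h_min = 2r + (1+k)r/2 = r(2 + 2/2) = 1.04 × 3 ≈ 3.12 m.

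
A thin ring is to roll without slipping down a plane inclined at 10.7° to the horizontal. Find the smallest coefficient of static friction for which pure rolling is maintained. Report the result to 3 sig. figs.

μ_min ≈ 0.0945

Here I = MR², so the shape factor k = I/(MR²) = 1.
Newton's second law down the slope: Mg sinθ − f = Ma. The torque equation fR = Iα (with α = a/R) gives f = kMa.
These give a = g sinθ/(1+k) and the required friction f = kMg sinθ/(1+k).
The normal force is N = Mg cosθ, so μ_min = f/N = k tanθ/(1+k).
μ_min = 1 × tan10.7° / 2 ≈ 0.0945.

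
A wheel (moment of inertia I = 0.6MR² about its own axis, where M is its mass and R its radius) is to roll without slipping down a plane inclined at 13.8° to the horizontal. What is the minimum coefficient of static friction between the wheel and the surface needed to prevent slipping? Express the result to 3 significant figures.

For this body I = 0.6MR², i.e. k = I/(MR²) = 0.6.
Newton's second law down the slope: Mg sinθ − f = Ma. The torque equation fR = Iα (with α = a/R) gives f = kMa.
These give a = g sinθ/(1+k) and the required friction f = kMg sinθ/(1+k).
The normal force is N = Mg cosθ, so μ_min = f/N = k tanθ/(1+k).
μ_min = 0.6 × tan13.8° / 1.6 ≈ 0.0921.

μ_min ≈ 0.0921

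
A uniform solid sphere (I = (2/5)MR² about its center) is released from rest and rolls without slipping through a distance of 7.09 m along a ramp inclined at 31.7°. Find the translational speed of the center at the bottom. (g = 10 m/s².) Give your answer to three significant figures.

Here I = (2/5)MR², so the shape factor k = I/(MR²) = 0.4.
Rolling without slipping gives ω = v/R, so the total kinetic energy is ½Mv² + ½Iω² = ½(1+k)Mv² = (7/10)Mv².
The vertical drop is h = L sinθ = 7.09 × sin31.7° = 3.726 m.
Setting Mgh = (7/10)Mv² gives v = √(2gh/(1+k)) = √(2·10·3.726/1.4) ≈ 7.30 m/s.

v ≈ 7.30 m/s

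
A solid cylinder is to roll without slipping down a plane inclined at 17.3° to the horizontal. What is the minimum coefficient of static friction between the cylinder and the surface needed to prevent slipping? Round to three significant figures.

μ_min ≈ 0.104

The moment of inertia is (1/2)MR², giving k ≡ I/(MR²) = 0.5.
Newton's second law down the slope: Mg sinθ − f = Ma. The torque equation fR = Iα (with α = a/R) gives f = kMa.
These give a = g sinθ/(1+k) and the required friction f = kMg sinθ/(1+k).
With N = Mg cosθ, the no-slip condition f ≤ μN gives μ_min = f/N = k tanθ/(1+k).
μ_min = 0.5 × tan17.3° / 1.5 ≈ 0.104.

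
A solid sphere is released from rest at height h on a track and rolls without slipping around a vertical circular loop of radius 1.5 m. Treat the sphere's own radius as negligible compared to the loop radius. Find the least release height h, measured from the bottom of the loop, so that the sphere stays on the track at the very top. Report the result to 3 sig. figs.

With I = (2/5)MR², the ratio k = I/(MR²) is 0.4.
At the top of the loop, the minimum-contact condition is Mg = Mv_top²/r, so v_top² = gr.
With ω = v/R, the kinetic energy at speed v is ½(1+k)Mv² = (7/10)Mv².
Energy conservation from release (height h) to the top (height 2r): Mgh = Mg(2r) + (7/10)M·gr.
Thus h_min = 2r + (1+k)r/2 = r(2 + 1.4/2) = 1.5 × 2.7 ≈ 4.05 m.

h_min ≈ 4.05 m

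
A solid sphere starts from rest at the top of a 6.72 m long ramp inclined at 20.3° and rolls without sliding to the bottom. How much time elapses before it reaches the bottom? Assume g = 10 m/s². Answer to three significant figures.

Here I = (2/5)MR², so the shape factor k = I/(MR²) = 0.4.
Translational: Mg sinθ − f = Ma. Rotational about the CM: fR = Iα = kMRa, so f = kMa.
Hence a = g sinθ/(1+k) = 10×sin20.3°/1.4 = 2.478 m/s².
Starting from rest, L = ½at², so t = √(2L/a) = √(2×6.72/2.478) ≈ 2.33 s.

t ≈ 2.33 s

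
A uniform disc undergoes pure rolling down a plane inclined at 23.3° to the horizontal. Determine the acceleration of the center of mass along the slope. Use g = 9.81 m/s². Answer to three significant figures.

The moment of inertia is (1/2)MR², giving k ≡ I/(MR²) = 0.5.
Translational: Mg sinθ − f = Ma. Rotational about the CM: fR = Iα = kMRa, so f = kMa.
Eliminating f: Mg sinθ = (1+k)Ma, so a = g sinθ/(1+k) = 9.81 × sin23.3° / 1.5 ≈ 2.59 m/s².

a ≈ 2.59 m/s²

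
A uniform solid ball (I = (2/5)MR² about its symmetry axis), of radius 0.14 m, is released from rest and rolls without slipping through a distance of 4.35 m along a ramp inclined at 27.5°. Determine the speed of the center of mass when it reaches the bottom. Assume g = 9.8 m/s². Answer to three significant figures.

v ≈ 5.30 m/s

With I = (2/5)MR², the ratio k = I/(MR²) is 0.4.
Rolling without slipping gives ω = v/R, so the total kinetic energy is ½Mv² + ½Iω² = ½(1+k)Mv² = (7/10)Mv².
The vertical drop is h = L sinθ = 4.35 × sin27.5° = 2.009 m.
Setting Mgh = (7/10)Mv² gives v = √(2gh/(1+k)) = √(2·9.8·2.009/1.4) ≈ 5.30 m/s.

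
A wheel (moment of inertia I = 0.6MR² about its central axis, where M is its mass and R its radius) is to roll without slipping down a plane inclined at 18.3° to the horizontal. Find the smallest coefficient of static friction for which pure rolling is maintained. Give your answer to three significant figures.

With I = 0.6MR², the ratio k = I/(MR²) is 0.6.
Along the incline Mg sinθ − f = Ma, and torque about the center fR = Iα = kMR²(a/R) gives f = kMa.
These give a = g sinθ/(1+k) and the required friction f = kMg sinθ/(1+k).
The normal force is N = Mg cosθ, so μ_min = f/N = k tanθ/(1+k).
μ_min = 0.6 × tan18.3° / 1.6 ≈ 0.124.

μ_min ≈ 0.124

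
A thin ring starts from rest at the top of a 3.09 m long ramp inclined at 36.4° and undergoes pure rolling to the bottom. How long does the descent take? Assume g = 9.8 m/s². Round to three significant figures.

With I = MR², the ratio k = I/(MR²) is 1.
Newton's second law down the slope: Mg sinθ − f = Ma. The torque equation fR = Iα (with α = a/R) gives f = kMa.
Hence a = g sinθ/(1+k) = 9.8×sin36.4°/2 = 2.908 m/s².
Starting from rest, L = ½at², so t = √(2L/a) = √(2×3.09/2.908) ≈ 1.46 s.

t ≈ 1.46 s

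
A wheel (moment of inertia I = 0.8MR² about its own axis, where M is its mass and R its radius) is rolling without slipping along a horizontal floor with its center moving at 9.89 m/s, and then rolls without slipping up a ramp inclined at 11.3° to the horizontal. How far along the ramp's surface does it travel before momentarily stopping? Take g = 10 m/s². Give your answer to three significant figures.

The moment of inertia is 0.8MR², giving k ≡ I/(MR²) = 0.8.
The rolling condition ω = v/R makes the rotational term ½I(v/R)² = ½kMv², so KE_total = ½(1+k)Mv² = (9/10)Mv².
Setting this equal to Mgh gives the vertical rise h = (1+k)v₀²/(2g) = 1.8×9.89²/(2×10) = 8.803 m.
The distance along the slope is d = h/sinθ = 8.803/sin11.3° ≈ 44.9 m.

d ≈ 44.9 m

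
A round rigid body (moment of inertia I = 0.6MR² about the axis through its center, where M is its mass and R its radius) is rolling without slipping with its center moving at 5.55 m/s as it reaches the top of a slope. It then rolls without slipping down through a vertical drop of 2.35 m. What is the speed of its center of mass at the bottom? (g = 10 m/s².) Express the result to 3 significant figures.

With I = 0.6MR², the ratio k = I/(MR²) is 0.6.
Pure rolling means v = ωR; then KE = ½Mv² + ½I(v/R)² = ½(1+k)Mv² = (4/5)Mv².
Conserving energy between top and bottom: (4/5)Mv² = (4/5)Mv₀² + Mgh, hence v² = v₀² + 2gh/(1+k).
v = √(5.55² + 2×10×2.35/1.6) = √60.18 ≈ 7.76 m/s.

v ≈ 7.76 m/s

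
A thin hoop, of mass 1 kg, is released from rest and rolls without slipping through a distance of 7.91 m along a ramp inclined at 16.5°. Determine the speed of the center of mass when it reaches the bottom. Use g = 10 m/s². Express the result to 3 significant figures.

v ≈ 4.74 m/s

For this body I = MR², i.e. k = I/(MR²) = 1.
Rolling without slipping gives ω = v/R, so the total kinetic energy is ½Mv² + ½Iω² = ½(1+k)Mv² = Mv².
The vertical drop is h = L sinθ = 7.91 × sin16.5° = 2.247 m.
Energy conservation: Mgh = Mv², so v = √(2gh/(1+k)) = √(2 × 10 × 2.247 / 2) ≈ 4.74 m/s.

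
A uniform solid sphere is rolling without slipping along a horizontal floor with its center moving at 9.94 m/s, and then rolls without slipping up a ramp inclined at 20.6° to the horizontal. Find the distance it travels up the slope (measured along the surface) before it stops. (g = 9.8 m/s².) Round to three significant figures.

The moment of inertia is (2/5)MR², giving k ≡ I/(MR²) = 0.4.
The rolling condition ω = v/R makes the rotational term ½I(v/R)² = ½kMv², so KE_total = ½(1+k)Mv² = (7/10)Mv².
Setting this equal to Mgh gives the vertical rise h = (1+k)v₀²/(2g) = 1.4×9.94²/(2×9.8) = 7.057 m.
Along the incline, d = h/sinθ = 7.057/sin20.6° ≈ 20.1 m.

d ≈ 20.1 m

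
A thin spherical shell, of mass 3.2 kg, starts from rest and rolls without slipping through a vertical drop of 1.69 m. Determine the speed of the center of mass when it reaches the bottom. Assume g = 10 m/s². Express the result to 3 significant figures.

v ≈ 4.50 m/s

For this body I = (2/3)MR², i.e. k = I/(MR²) = 2/3.
Since it rolls without slipping, ω = v/R and KE = ½Mv² + ½Iω² = ½(1+k)Mv² = (5/6)Mv².
Energy conservation: Mgh = (5/6)Mv², so v = √(2gh/(1+k)) = √(2 × 10 × 1.69 / 1.667) ≈ 4.50 m/s.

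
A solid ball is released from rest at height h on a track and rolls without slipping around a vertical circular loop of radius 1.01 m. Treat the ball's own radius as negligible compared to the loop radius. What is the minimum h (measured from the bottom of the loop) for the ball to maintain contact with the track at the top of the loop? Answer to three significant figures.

Here I = (2/5)MR², so the shape factor k = I/(MR²) = 0.4.
At the top of the loop, the minimum-contact condition is Mg = Mv_top²/r, so v_top² = gr.
With ω = v/R, the kinetic energy at speed v is ½(1+k)Mv² = (7/10)Mv².
Energy conservation from release (height h) to the top (height 2r): Mgh = Mg(2r) + (7/10)M·gr.
Thus h_min = 2r + (1+k)r/2 = r(2 + 1.4/2) = 1.01 × 2.7 ≈ 2.73 m.

h_min ≈ 2.73 m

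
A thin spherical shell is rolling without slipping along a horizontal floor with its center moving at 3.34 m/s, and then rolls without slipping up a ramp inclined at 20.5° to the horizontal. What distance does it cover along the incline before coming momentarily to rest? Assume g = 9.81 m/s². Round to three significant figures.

Here I = (2/3)MR², so the shape factor k = I/(MR²) = 2/3.
Since it rolls without slipping, ω = v/R and KE = ½Mv² + ½Iω² = ½(1+k)Mv² = (5/6)Mv².
Setting this equal to Mgh gives the vertical rise h = (1+k)v₀²/(2g) = 1.667×3.34²/(2×9.81) = 0.9476 m.
The distance along the slope is d = h/sinθ = 0.9476/sin20.5° ≈ 2.71 m.

d ≈ 2.71 m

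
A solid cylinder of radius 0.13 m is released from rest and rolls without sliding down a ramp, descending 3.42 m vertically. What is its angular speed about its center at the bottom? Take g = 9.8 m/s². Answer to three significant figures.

ω ≈ 51.4 rad/s

The moment of inertia is (1/2)MR², giving k ≡ I/(MR²) = 0.5.
Rolling without slipping gives ω = v/R, so the total kinetic energy is ½Mv² + ½Iω² = ½(1+k)Mv² = (3/4)Mv².
Energy conservation Mgh = ½(1+k)Mv² gives v = √(2gh/(1+k)) = √(2 × 9.8 × 3.42 / 1.5) = 6.685 m/s.
The angular speed follows from ω = v/R = 6.685/0.13 ≈ 51.4 rad/s.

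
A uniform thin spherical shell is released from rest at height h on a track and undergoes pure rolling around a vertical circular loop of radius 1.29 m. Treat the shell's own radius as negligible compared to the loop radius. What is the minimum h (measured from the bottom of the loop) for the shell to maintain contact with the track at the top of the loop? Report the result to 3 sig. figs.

The moment of inertia is (2/3)MR², giving k ≡ I/(MR²) = 2/3.
At the top of the loop, the minimum-contact condition is Mg = Mv_top²/r, so v_top² = gr.
With ω = v/R, the kinetic energy at speed v is ½(1+k)Mv² = (5/6)Mv².
Energy conservation from release (height h) to the top (height 2r): Mgh = Mg(2r) + (5/6)M·gr.
Thus h_min = 2r + (1+k)r/2 = r(2 + 1.667/2) = 1.29 × 2.833 ≈ 3.66 m.

h_min ≈ 3.66 m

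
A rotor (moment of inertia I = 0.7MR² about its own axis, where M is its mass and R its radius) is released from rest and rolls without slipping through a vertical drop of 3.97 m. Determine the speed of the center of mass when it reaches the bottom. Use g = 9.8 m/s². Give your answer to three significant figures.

v ≈ 6.77 m/s

With I = 0.7MR², the ratio k = I/(MR²) is 0.7.
Since it rolls without slipping, ω = v/R and KE = ½Mv² + ½Iω² = ½(1+k)Mv² = (17/20)Mv².
Energy conservation: Mgh = (17/20)Mv², so v = √(2gh/(1+k)) = √(2 × 9.8 × 3.97 / 1.7) ≈ 6.77 m/s.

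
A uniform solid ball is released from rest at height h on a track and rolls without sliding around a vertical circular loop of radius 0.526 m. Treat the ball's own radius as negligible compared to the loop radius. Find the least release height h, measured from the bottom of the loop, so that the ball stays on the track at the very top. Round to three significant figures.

Here I = (2/5)MR², so the shape factor k = I/(MR²) = 0.4.
At the top of the loop, the minimum-contact condition is Mg = Mv_top²/r, so v_top² = gr.
With ω = v/R, the kinetic energy at speed v is ½(1+k)Mv² = (7/10)Mv².
Energy conservation from release (height h) to the top (height 2r): Mgh = Mg(2r) + (7/10)M·gr.
Thus h_min = 2r + (1+k)r/2 = r(2 + 1.4/2) = 0.526 × 2.7 ≈ 1.42 m.

h_min ≈ 1.42 m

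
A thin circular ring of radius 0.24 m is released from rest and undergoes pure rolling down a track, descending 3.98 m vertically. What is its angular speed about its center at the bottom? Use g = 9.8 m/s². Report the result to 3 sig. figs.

ω ≈ 26.0 rad/s

Here I = MR², so the shape factor k = I/(MR²) = 1.
The rolling condition ω = v/R makes the rotational term ½I(v/R)² = ½kMv², so KE_total = ½(1+k)Mv² = Mv².
Energy conservation Mgh = ½(1+k)Mv² gives v = √(2gh/(1+k)) = √(2 × 9.8 × 3.98 / 2) = 6.245 m/s.
The angular speed follows from ω = v/R = 6.245/0.24 ≈ 26.0 rad/s.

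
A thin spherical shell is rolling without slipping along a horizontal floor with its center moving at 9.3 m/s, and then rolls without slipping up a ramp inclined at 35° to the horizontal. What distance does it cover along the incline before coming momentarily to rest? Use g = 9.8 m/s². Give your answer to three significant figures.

The moment of inertia is (2/3)MR², giving k ≡ I/(MR²) = 2/3.
Pure rolling means v = ωR; then KE = ½Mv² + ½I(v/R)² = ½(1+k)Mv² = (5/6)Mv².
Setting this equal to Mgh gives the vertical rise h = (1+k)v₀²/(2g) = 1.667×9.3²/(2×9.8) = 7.355 m.
Along the incline, d = h/sinθ = 7.355/sin35° ≈ 12.8 m.

d ≈ 12.8 m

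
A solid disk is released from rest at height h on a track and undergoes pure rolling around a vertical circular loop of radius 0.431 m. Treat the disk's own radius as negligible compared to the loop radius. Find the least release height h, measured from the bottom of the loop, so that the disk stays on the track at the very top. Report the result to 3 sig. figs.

h_min ≈ 1.19 m

The moment of inertia is (1/2)MR², giving k ≡ I/(MR²) = 0.5.
At the top of the loop, the minimum-contact condition is Mg = Mv_top²/r, so v_top² = gr.
With ω = v/R, the kinetic energy at speed v is ½(1+k)Mv² = (3/4)Mv².
Energy conservation from release (height h) to the top (height 2r): Mgh = Mg(2r) + (3/4)M·gr.
Thus h_min = 2r + (1+k)r/2 = r(2 + 1.5/2) = 0.431 × 2.75 ≈ 1.19 m.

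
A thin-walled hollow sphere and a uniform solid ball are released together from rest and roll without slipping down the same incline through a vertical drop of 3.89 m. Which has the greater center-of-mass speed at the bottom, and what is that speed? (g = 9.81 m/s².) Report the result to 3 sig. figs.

For rolling without slipping, Mgh = ½(1+k)Mv² where k = I/(MR²), so v = √(2gh/(1+k)).
Thin-walled hollow sphere: k = 2/3, giving v = √(2×9.81×3.89/1.667) = 6.767 m/s.
Uniform solid ball: k = 0.4, giving v = √(2×9.81×3.89/1.4) = 7.383 m/s.
The smaller k wins: the uniform solid ball, at ≈ 7.38 m/s.

the uniform solid ball, at v ≈ 7.38 m/s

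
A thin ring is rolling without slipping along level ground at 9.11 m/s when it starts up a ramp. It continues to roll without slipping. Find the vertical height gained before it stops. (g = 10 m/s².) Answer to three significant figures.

h ≈ 8.30 m

Here I = MR², so the shape factor k = I/(MR²) = 1.
Pure rolling means v = ωR; then KE = ½Mv² + ½I(v/R)² = ½(1+k)Mv² = Mv².
All of this converts to potential energy at the highest point: Mv₀² = Mgh.
Thus h = (1+k)v₀²/(2g) = 2 × 9.11² / (2 × 10) ≈ 8.30 m.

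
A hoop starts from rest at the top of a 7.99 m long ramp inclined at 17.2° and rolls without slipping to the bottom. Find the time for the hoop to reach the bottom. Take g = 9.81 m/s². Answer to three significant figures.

Here I = MR², so the shape factor k = I/(MR²) = 1.
Along the incline Mg sinθ − f = Ma, and torque about the center fR = Iα = kMR²(a/R) gives f = kMa.
Hence a = g sinθ/(1+k) = 9.81×sin17.2°/2 = 1.45 m/s².
Starting from rest, L = ½at², so t = √(2L/a) = √(2×7.99/1.45) ≈ 3.32 s.

t ≈ 3.32 s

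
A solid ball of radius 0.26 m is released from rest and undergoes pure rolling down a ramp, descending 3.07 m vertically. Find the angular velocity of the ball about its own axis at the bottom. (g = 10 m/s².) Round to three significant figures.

ω ≈ 25.5 rad/s

With I = (2/5)MR², the ratio k = I/(MR²) is 0.4.
Since it rolls without slipping, ω = v/R and KE = ½Mv² + ½Iω² = ½(1+k)Mv² = (7/10)Mv².
Energy conservation Mgh = ½(1+k)Mv² gives v = √(2gh/(1+k)) = √(2 × 10 × 3.07 / 1.4) = 6.622 m/s.
Then ω = v/R = 6.622 / 0.26 ≈ 25.5 rad/s.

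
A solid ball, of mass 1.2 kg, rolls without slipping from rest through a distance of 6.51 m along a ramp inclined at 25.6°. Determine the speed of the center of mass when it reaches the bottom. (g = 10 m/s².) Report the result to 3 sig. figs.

v ≈ 6.34 m/s

With I = (2/5)MR², the ratio k = I/(MR²) is 0.4.
Since it rolls without slipping, ω = v/R and KE = ½Mv² + ½Iω² = ½(1+k)Mv² = (7/10)Mv².
The vertical drop is h = L sinθ = 6.51 × sin25.6° = 2.813 m.
Energy conservation: Mgh = (7/10)Mv², so v = √(2gh/(1+k)) = √(2 × 10 × 2.813 / 1.4) ≈ 6.34 m/s.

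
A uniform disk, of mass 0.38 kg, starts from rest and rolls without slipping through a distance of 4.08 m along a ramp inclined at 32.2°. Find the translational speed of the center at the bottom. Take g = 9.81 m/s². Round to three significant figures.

For this body I = (1/2)MR², i.e. k = I/(MR²) = 0.5.
Rolling without slipping gives ω = v/R, so the total kinetic energy is ½Mv² + ½Iω² = ½(1+k)Mv² = (3/4)Mv².
The vertical drop is h = L sinθ = 4.08 × sin32.2° = 2.174 m.
Setting Mgh = (3/4)Mv² gives v = √(2gh/(1+k)) = √(2·9.81·2.174/1.5) ≈ 5.33 m/s.

v ≈ 5.33 m/s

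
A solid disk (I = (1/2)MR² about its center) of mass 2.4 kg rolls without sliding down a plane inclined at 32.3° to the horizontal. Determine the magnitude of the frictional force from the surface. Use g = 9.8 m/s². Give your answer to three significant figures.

The moment of inertia is (1/2)MR², giving k ≡ I/(MR²) = 0.5.
Newton's second law down the slope: Mg sinθ − f = Ma. The torque equation fR = Iα (with α = a/R) gives f = kMa.
Combining, a = g sinθ/(1+k) and f = kMa = kMg sinθ/(1+k).
f = 0.5 × 2.4 × 9.8 × sin32.3° / 1.5 ≈ 4.19 N.

f ≈ 4.19 N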